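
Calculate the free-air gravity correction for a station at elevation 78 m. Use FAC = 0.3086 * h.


FAC = 0.3086 * h
= 0.3086 * 78
= 24.0708 mGal

24.0708


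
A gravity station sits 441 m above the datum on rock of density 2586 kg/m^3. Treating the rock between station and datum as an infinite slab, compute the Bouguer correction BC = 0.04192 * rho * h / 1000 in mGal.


BC = 0.04192 * rho * h / 1000
= 0.04192 * 2586 * 441 / 1000
= 47.8067 mGal

47.8067


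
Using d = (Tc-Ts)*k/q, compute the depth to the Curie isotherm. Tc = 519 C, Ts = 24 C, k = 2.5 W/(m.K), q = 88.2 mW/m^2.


T_Curie - T_surf = 519 - 24 = 495 C
Convert q to W/m^2: 88.2 mW/m^2 = 0.0882 W/m^2
d = 495 * 2.5 / 0.0882 = 14030.61 m

14030.61


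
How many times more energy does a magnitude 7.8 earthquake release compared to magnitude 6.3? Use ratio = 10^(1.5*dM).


M2 - M1 = 7.8 - 6.3 = 1.5
1.5 * 1.5 = 2.25
ratio = 10^2.25 = 177.83

177.83


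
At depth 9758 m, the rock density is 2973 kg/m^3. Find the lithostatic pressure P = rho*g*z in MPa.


P = rho * g * z / 1e6
= 2973 * 9.81 * 9758 / 1e6
= 284593338.54 / 1e6
= 284.5933 MPa

284.5933


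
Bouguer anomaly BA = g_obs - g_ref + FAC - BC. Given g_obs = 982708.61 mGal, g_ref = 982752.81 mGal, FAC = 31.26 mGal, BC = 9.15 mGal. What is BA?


BA = g_obs - g_ref + FAC - BC
= 982708.61 - 982752.81 + 31.26 - 9.15
= -22.09 mGal

-22.09


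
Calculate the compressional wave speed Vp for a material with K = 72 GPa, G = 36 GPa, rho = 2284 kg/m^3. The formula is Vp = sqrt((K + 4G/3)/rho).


First compute the effective modulus:
K + 4G/3 = 72e9 + 4*36e9/3 = 120000000000.0 Pa
Then divide by density:
120000000000.0 / 2284 = 52539404.5534 Pa/(kg/m^3)
Take the square root:
Vp = sqrt(52539404.5534) = 7248.41 m/s

7248.41


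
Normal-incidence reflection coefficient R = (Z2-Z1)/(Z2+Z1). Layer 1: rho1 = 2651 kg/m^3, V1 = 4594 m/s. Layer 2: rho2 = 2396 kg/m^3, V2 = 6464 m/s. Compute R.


Z1 = 2651 * 4594 = 12178694
Z2 = 2396 * 6464 = 15487744
R = (15487744 - 12178694) / (15487744 + 12178694) = 3309050 / 27666438 = 0.1196

0.1196


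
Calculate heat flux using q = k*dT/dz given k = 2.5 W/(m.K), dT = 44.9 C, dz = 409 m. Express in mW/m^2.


q = k * dT / dz * 1000
= 2.5 * 44.9 / 409 * 1000
= 0.27445 * 1000
= 274.4499 mW/m^2

274.4499


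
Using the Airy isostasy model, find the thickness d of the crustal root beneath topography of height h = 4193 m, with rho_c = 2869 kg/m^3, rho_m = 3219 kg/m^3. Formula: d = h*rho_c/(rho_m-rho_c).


rho_m - rho_c = 3219 - 2869 = 350
d = 4193 * 2869 / 350
= 12029717 / 350
= 34370.62 m

34370.62


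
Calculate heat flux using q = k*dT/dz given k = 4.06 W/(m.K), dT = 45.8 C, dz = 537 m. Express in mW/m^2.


q = k * dT / dz * 1000
= 4.06 * 45.8 / 537 * 1000
= 0.346272 * 1000
= 346.2719 mW/m^2

346.2719


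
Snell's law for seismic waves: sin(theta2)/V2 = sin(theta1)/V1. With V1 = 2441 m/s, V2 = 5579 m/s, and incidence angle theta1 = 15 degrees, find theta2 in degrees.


sin(theta1) = sin(15 deg) = 0.258819
sin(theta2) = V2/V1 * sin(theta1) = 5579/2441 * 0.258819 = 0.591541
theta2 = arcsin(0.591541) = 36.2664 degrees

36.2664


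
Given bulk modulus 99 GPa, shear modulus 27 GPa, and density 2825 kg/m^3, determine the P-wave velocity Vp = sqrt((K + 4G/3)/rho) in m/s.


First compute the effective modulus:
K + 4G/3 = 99e9 + 4*27e9/3 = 135000000000.0 Pa
Then divide by density:
135000000000.0 / 2825 = 47787610.6195 Pa/(kg/m^3)
Take the square root:
Vp = sqrt(47787610.6195) = 6912.86 m/s

6912.86


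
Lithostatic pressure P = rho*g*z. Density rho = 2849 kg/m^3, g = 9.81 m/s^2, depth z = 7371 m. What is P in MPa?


P = rho * g * z / 1e6
= 2849 * 9.81 * 7371 / 1e6
= 206009793.99 / 1e6
= 206.0098 MPa

206.0098


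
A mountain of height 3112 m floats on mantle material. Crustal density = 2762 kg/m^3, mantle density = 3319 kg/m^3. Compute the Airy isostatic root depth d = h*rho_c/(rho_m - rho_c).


rho_m - rho_c = 3319 - 2762 = 557
d = 3112 * 2762 / 557
= 8595344 / 557
= 15431.5 m

15431.5


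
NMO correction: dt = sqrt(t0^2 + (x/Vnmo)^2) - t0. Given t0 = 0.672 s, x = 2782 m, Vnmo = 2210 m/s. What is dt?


x/Vnmo = 2782/2210 = 1.258824
(x/Vnmo)^2 = 1.584637
t0^2 = 0.451584
sqrt(0.451584 + 1.584637) = 1.426962
dt = 1.426962 - 0.672 = 0.754962

0.754962


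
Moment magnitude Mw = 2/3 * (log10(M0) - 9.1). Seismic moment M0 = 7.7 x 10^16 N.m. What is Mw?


log10(M0) = log10(7.7 x 10^16) = 16.8865
Mw = 2/3 * (16.8865 - 9.1)
= 2/3 * 7.7865
= 5.19

5.19


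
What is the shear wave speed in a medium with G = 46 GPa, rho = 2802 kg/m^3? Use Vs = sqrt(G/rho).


Convert G to Pa: G = 46e9 Pa
Compute G/rho = 46e9 / 2802 = 16416845.1106
Vs = sqrt(16416845.1106) = 4051.77 m/s

4051.77


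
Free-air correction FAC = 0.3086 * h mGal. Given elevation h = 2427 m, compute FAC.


FAC = 0.3086 * h
= 0.3086 * 2427
= 748.9722 mGal

748.9722


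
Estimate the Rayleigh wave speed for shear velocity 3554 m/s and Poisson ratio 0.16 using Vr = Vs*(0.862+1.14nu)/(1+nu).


Numerator factor = 0.862 + 1.14*0.16 = 1.0444
Denominator = 1 + 0.16 = 1.16
Vr = 3554 * 1.0444 / 1.16 = 3199.83 m/s

3199.83


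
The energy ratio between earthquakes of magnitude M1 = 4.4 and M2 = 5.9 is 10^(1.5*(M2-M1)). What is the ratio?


M2 - M1 = 5.9 - 4.4 = 1.5
1.5 * 1.5 = 2.25
ratio = 10^2.25 = 177.83

177.83


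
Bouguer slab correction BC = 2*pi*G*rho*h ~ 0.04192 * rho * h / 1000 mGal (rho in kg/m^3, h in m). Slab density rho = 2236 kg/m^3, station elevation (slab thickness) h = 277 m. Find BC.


BC = 0.04192 * rho * h / 1000
= 0.04192 * 2236 * 277 / 1000
= 25.9641 mGal

25.9641


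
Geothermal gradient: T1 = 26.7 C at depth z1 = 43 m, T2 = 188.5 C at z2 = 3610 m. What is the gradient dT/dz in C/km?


dT = 188.5 - 26.7 = 161.8 C
dz = 3610 - 43 = 3567 m
gradient = dT/dz * 1000 = 161.8/3567 * 1000 = 45.3602 C/km

45.3602


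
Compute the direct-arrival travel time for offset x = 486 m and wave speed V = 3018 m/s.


t = x / V
= 486 / 3018
= 0.161 s

0.161


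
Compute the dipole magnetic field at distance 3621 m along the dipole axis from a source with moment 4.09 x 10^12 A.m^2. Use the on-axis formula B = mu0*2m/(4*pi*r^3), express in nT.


m = 4.09 x 10^12 = 4090000000000 A.m^2
2m = 8180000000000 A.m^2
r^3 = 3621^3 = 47477252061
B = (4pi*10^-7) * 8180000000000 / (4*pi * 47477252061) * 1e9
= 10279291.162546 / 596616745149.87 * 1e9
= 17229.3038 nT

17229.3038


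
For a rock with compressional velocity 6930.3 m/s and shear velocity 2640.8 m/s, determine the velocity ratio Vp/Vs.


Vp/Vs = 6930.3 / 2640.8
= 2.6243

2.6243


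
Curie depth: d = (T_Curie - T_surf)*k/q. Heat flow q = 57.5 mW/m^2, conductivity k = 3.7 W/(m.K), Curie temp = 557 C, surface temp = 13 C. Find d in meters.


T_Curie - T_surf = 557 - 13 = 544 C
Convert q to W/m^2: 57.5 mW/m^2 = 0.0575 W/m^2
d = 544 * 3.7 / 0.0575 = 35005.22 m

35005.22


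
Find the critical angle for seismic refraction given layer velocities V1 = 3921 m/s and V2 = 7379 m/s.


V1/V2 = 3921/7379 = 0.531373
theta_c = arcsin(0.531373) = 32.0983 degrees

32.0983


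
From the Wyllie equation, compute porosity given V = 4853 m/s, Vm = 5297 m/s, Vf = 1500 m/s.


1/V - 1/Vm = 1/4853 - 1/5297 = 1.727e-05
1/Vf - 1/Vm = 1/1500 - 1/5297 = 0.00047788
phi = 1.727e-05 / 0.00047788 = 0.0361

0.0361


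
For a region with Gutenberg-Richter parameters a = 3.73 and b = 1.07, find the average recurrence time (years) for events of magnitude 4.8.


log10(N) = 3.73 - 1.07*4.8 = -1.406
N = 10^-1.406 = 0.039264
T = 1/N = 1/0.039264 = 25.4683 years

25.4683


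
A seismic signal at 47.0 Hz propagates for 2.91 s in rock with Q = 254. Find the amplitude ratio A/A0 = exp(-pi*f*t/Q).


pi*f*t/Q = pi*47.0*2.91/254 = 1.691636
A/A0 = exp(-1.691636) = 0.184218

0.184218


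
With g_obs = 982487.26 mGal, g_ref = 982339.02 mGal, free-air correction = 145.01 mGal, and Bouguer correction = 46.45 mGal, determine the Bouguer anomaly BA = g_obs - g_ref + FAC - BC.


BA = g_obs - g_ref + FAC - BC
= 982487.26 - 982339.02 + 145.01 - 46.45
= 246.8 mGal

246.8


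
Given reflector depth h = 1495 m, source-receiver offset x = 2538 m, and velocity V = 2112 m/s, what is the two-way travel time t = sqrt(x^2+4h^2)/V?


x^2 + 4h^2 = 2538^2 + 4*1495^2 = 6441444 + 8940100 = 15381544
sqrt(15381544) = 3921.9312
t = 3921.9312 / 2112 = 1.857 s

1.857


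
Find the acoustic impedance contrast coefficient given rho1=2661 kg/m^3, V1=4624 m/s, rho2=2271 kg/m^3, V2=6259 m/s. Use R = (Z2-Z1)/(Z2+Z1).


Z1 = 2661 * 4624 = 12304464
Z2 = 2271 * 6259 = 14214189
R = (14214189 - 12304464) / (14214189 + 12304464) = 1909725 / 26518653 = 0.072

0.072


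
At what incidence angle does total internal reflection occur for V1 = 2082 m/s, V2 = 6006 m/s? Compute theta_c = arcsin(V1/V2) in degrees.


V1/V2 = 2082/6006 = 0.346653
theta_c = arcsin(0.346653) = 20.2828 degrees

20.2828


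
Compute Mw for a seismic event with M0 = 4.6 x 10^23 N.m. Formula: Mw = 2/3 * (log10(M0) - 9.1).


log10(M0) = log10(4.6 x 10^23) = 23.6628
Mw = 2/3 * (23.6628 - 9.1)
= 2/3 * 14.5628
= 9.71

9.71


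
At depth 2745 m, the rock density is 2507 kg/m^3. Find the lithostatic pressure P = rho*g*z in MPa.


P = rho * g * z / 1e6
= 2507 * 9.81 * 2745 / 1e6
= 67509624.15 / 1e6
= 67.5096 MPa

67.5096


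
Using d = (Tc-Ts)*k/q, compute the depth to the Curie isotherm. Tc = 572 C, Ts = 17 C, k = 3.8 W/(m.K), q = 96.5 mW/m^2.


T_Curie - T_surf = 572 - 17 = 555 C
Convert q to W/m^2: 96.5 mW/m^2 = 0.0965 W/m^2
d = 555 * 3.8 / 0.0965 = 21854.92 m

21854.92


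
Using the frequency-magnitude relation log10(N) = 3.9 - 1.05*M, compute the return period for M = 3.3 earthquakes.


log10(N) = 3.9 - 1.05*3.3 = 0.435
N = 10^0.435 = 2.722701
T = 1/N = 1/2.722701 = 0.3673 years

0.3673


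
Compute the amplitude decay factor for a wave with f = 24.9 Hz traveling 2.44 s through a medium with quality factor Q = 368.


pi*f*t/Q = pi*24.9*2.44/368 = 0.51867
A/A0 = exp(-0.51867) = 0.595312

0.595312


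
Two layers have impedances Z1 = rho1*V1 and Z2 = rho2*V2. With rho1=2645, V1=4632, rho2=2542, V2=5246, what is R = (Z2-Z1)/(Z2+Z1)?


Z1 = 2645 * 4632 = 12251640
Z2 = 2542 * 5246 = 13335332
R = (13335332 - 12251640) / (13335332 + 12251640) = 1083692 / 25586972 = 0.0424

0.0424


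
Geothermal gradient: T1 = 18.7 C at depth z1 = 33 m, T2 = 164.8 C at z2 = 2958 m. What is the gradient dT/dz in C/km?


dT = 164.8 - 18.7 = 146.1 C
dz = 2958 - 33 = 2925 m
gradient = dT/dz * 1000 = 146.1/2925 * 1000 = 49.9487 C/km

49.9487


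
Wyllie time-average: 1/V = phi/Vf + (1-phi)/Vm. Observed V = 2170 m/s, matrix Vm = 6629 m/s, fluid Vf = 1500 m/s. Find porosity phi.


1/V - 1/Vm = 1/2170 - 1/6629 = 0.00030998
1/Vf - 1/Vm = 1/1500 - 1/6629 = 0.00051581
phi = 0.00030998 / 0.00051581 = 0.6009

0.6009


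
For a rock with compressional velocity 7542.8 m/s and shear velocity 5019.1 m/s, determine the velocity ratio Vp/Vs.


Vp/Vs = 7542.8 / 5019.1
= 1.5028

1.5028


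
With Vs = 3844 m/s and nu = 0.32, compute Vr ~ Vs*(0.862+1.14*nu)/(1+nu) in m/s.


Numerator factor = 0.862 + 1.14*0.32 = 1.2268
Denominator = 1 + 0.32 = 1.32
Vr = 3844 * 1.2268 / 1.32 = 3572.59 m/s

3572.59


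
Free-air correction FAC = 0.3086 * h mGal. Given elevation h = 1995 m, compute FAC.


FAC = 0.3086 * h
= 0.3086 * 1995
= 615.657 mGal

615.657


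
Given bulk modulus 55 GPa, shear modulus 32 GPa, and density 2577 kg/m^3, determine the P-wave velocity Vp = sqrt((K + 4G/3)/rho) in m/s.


First compute the effective modulus:
K + 4G/3 = 55e9 + 4*32e9/3 = 97666666666.67 Pa
Then divide by density:
97666666666.67 / 2577 = 37899366.1881 Pa/(kg/m^3)
Take the square root:
Vp = sqrt(37899366.1881) = 6156.25 m/s

6156.25


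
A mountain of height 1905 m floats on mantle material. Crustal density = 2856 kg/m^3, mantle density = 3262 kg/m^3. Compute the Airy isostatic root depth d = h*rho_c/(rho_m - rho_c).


rho_m - rho_c = 3262 - 2856 = 406
d = 1905 * 2856 / 406
= 5440680 / 406
= 13400.69 m

13400.69


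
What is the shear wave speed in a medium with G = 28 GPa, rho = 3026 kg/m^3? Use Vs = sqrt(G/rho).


Convert G to Pa: G = 28e9 Pa
Compute G/rho = 28e9 / 3026 = 9253139.458
Vs = sqrt(9253139.458) = 3041.9 m/s

3041.9


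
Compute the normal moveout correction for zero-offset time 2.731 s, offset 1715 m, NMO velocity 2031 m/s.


x/Vnmo = 1715/2031 = 0.844412
(x/Vnmo)^2 = 0.713031
t0^2 = 7.458361
sqrt(7.458361 + 0.713031) = 2.858565
dt = 2.858565 - 2.731 = 0.127565

0.127565


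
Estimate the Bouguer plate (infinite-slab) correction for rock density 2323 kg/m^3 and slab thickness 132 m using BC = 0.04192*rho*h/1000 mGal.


BC = 0.04192 * rho * h / 1000
= 0.04192 * 2323 * 132 / 1000
= 12.8542 mGal

12.8542


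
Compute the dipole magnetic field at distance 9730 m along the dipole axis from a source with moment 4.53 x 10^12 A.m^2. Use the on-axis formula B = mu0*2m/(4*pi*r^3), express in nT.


m = 4.53 x 10^12 = 4530000000000 A.m^2
2m = 9060000000000 A.m^2
r^3 = 9730^3 = 921167317000
B = (4pi*10^-7) * 9060000000000 / (4*pi * 921167317000) * 1e9
= 11385131.776609 / 11575729903256.88 * 1e9
= 983.5347 nT

983.5347


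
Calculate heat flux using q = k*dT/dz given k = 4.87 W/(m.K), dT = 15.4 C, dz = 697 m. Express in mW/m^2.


q = k * dT / dz * 1000
= 4.87 * 15.4 / 697 * 1000
= 0.107601 * 1000
= 107.6011 mW/m^2

107.6011


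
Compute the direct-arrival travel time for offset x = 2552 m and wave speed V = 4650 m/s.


t = x / V
= 2552 / 4650
= 0.5488 s

0.5488


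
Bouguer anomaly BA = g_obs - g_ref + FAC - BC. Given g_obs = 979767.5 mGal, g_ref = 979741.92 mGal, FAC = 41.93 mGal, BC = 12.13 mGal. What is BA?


BA = g_obs - g_ref + FAC - BC
= 979767.5 - 979741.92 + 41.93 - 12.13
= 55.38 mGal

55.38


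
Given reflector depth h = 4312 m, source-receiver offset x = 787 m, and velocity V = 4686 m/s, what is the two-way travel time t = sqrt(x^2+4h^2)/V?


x^2 + 4h^2 = 787^2 + 4*4312^2 = 619369 + 74373376 = 74992745
sqrt(74992745) = 8659.8352
t = 8659.8352 / 4686 = 1.848 s

1.848


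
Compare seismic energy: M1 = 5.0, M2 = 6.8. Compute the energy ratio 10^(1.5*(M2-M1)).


M2 - M1 = 6.8 - 5.0 = 1.8
1.5 * 1.8 = 2.7
ratio = 10^2.7 = 501.19

501.19


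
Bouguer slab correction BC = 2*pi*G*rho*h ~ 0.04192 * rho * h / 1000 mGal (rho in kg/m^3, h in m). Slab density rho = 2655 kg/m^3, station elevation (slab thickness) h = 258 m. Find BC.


BC = 0.04192 * rho * h / 1000
= 0.04192 * 2655 * 258 / 1000
= 28.7148 mGal

28.7148


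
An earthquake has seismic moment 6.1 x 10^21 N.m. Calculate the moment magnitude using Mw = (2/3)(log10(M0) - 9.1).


log10(M0) = log10(6.1 x 10^21) = 21.7853
Mw = 2/3 * (21.7853 - 9.1)
= 2/3 * 12.6853
= 8.46

8.46


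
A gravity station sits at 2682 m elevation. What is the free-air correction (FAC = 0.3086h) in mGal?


FAC = 0.3086 * h
= 0.3086 * 2682
= 827.6652 mGal

827.6652


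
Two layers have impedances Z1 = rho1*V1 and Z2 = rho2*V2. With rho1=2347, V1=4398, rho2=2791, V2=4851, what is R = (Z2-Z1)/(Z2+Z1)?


Z1 = 2347 * 4398 = 10322106
Z2 = 2791 * 4851 = 13539141
R = (13539141 - 10322106) / (13539141 + 10322106) = 3217035 / 23861247 = 0.1348

0.1348


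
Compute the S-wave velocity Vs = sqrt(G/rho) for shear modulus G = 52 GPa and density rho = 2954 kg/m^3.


Convert G to Pa: G = 52e9 Pa
Compute G/rho = 52e9 / 2954 = 17603249.8307
Vs = sqrt(17603249.8307) = 4195.62 m/s

4195.62


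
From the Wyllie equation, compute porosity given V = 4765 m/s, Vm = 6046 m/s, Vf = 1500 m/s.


1/V - 1/Vm = 1/4765 - 1/6046 = 4.446e-05
1/Vf - 1/Vm = 1/1500 - 1/6046 = 0.00050127
phi = 4.446e-05 / 0.00050127 = 0.0887

0.0887


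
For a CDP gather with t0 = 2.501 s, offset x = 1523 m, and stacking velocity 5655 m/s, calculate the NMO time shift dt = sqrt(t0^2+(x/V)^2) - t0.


x/Vnmo = 1523/5655 = 0.269319
(x/Vnmo)^2 = 0.072533
t0^2 = 6.255001
sqrt(6.255001 + 0.072533) = 2.515459
dt = 2.515459 - 2.501 = 0.014459

0.014459


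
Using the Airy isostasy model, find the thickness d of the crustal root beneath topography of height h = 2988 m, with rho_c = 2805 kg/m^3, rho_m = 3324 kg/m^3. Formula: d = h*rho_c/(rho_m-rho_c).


rho_m - rho_c = 3324 - 2805 = 519
d = 2988 * 2805 / 519
= 8381340 / 519
= 16149.02 m

16149.02


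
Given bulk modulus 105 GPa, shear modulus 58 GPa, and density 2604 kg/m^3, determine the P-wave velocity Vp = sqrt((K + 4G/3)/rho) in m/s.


First compute the effective modulus:
K + 4G/3 = 105e9 + 4*58e9/3 = 182333333333.33 Pa
Then divide by density:
182333333333.33 / 2604 = 70020481.3108 Pa/(kg/m^3)
Take the square root:
Vp = sqrt(70020481.3108) = 8367.82 m/s

8367.82


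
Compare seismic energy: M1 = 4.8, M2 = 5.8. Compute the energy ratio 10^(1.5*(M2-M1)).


M2 - M1 = 5.8 - 4.8 = 1.0
1.5 * 1.0 = 1.5
ratio = 10^1.5 = 31.62

31.62


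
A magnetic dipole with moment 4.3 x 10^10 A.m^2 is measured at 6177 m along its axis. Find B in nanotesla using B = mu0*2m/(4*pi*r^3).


m = 4.3 x 10^10 = 43000000000 A.m^2
2m = 86000000000 A.m^2
r^3 = 6177^3 = 235685467233
B = (4pi*10^-7) * 86000000000 / (4*pi * 235685467233) * 1e9
= 108070.787283 / 2961710929668.28 * 1e9
= 36.4893 nT

36.4893


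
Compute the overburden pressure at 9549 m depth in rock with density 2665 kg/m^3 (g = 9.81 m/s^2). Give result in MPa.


P = rho * g * z / 1e6
= 2665 * 9.81 * 9549 / 1e6
= 249645713.85 / 1e6
= 249.6457 MPa

249.6457


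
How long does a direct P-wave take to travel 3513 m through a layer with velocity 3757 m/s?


t = x / V
= 3513 / 3757
= 0.9351 s

0.9351


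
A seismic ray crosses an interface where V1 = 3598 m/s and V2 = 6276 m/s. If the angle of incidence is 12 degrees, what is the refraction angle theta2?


sin(theta1) = sin(12 deg) = 0.207912
sin(theta2) = V2/V1 * sin(theta1) = 6276/3598 * 0.207912 = 0.362661
theta2 = arcsin(0.362661) = 21.2637 degrees

21.2637


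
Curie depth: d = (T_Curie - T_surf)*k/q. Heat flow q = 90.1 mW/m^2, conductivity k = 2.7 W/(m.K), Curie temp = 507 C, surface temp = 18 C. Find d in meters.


T_Curie - T_surf = 507 - 18 = 489 C
Convert q to W/m^2: 90.1 mW/m^2 = 0.0901 W/m^2
d = 489 * 2.7 / 0.0901 = 14653.72 m

14653.72


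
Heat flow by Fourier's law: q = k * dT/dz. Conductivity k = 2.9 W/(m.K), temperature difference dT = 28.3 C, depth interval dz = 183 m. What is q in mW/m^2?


q = k * dT / dz * 1000
= 2.9 * 28.3 / 183 * 1000
= 0.44847 * 1000
= 448.4699 mW/m^2

448.4699


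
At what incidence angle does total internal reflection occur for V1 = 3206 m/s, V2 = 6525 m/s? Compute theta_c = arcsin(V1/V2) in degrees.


V1/V2 = 3206/6525 = 0.491341
theta_c = arcsin(0.491341) = 29.4288 degrees

29.4288


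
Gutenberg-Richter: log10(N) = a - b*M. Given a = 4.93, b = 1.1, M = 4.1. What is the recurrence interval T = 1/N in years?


log10(N) = 4.93 - 1.1*4.1 = 0.42
N = 10^0.42 = 2.630268
T = 1/N = 1/2.630268 = 0.3802 years

0.3802


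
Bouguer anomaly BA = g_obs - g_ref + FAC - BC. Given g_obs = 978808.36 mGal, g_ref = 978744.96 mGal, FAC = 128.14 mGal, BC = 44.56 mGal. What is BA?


BA = g_obs - g_ref + FAC - BC
= 978808.36 - 978744.96 + 128.14 - 44.56
= 146.98 mGal

146.98


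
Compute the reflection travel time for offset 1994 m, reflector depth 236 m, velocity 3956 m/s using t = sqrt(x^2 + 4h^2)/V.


x^2 + 4h^2 = 1994^2 + 4*236^2 = 3976036 + 222784 = 4198820
sqrt(4198820) = 2049.1022
t = 2049.1022 / 3956 = 0.518 s

0.518


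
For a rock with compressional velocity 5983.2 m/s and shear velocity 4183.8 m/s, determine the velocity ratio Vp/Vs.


Vp/Vs = 5983.2 / 4183.8
= 1.4301

1.4301


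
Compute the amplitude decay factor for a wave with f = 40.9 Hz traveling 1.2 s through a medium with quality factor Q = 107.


pi*f*t/Q = pi*40.9*1.2/107 = 1.441022
A/A0 = exp(-1.441022) = 0.236686

0.236686


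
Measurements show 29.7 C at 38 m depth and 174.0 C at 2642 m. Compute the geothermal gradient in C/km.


dT = 174.0 - 29.7 = 144.3 C
dz = 2642 - 38 = 2604 m
gradient = dT/dz * 1000 = 144.3/2604 * 1000 = 55.4147 C/km

55.4147


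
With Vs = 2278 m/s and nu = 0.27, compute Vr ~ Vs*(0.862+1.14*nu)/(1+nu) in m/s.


Numerator factor = 0.862 + 1.14*0.27 = 1.1698
Denominator = 1 + 0.27 = 1.27
Vr = 2278 * 1.1698 / 1.27 = 2098.27 m/s

2098.27


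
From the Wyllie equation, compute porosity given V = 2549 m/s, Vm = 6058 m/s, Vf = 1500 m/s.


1/V - 1/Vm = 1/2549 - 1/6058 = 0.00022724
1/Vf - 1/Vm = 1/1500 - 1/6058 = 0.0005016
phi = 0.00022724 / 0.0005016 = 0.453

0.453


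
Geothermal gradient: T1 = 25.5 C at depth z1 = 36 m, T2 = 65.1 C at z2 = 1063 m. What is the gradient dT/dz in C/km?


dT = 65.1 - 25.5 = 39.6 C
dz = 1063 - 36 = 1027 m
gradient = dT/dz * 1000 = 39.6/1027 * 1000 = 38.5589 C/km

38.5589


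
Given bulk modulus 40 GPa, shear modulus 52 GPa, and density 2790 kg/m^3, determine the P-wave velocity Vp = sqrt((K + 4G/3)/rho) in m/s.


First compute the effective modulus:
K + 4G/3 = 40e9 + 4*52e9/3 = 109333333333.33 Pa
Then divide by density:
109333333333.33 / 2790 = 39187574.6714 Pa/(kg/m^3)
Take the square root:
Vp = sqrt(39187574.6714) = 6260.0 m/s

6260.0


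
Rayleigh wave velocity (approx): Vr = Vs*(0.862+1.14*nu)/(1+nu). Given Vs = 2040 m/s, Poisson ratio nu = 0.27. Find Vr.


Numerator factor = 0.862 + 1.14*0.27 = 1.1698
Denominator = 1 + 0.27 = 1.27
Vr = 2040 * 1.1698 / 1.27 = 1879.05 m/s

1879.05


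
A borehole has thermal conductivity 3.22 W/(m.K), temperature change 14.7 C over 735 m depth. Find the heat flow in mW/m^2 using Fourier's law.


q = k * dT / dz * 1000
= 3.22 * 14.7 / 735 * 1000
= 0.0644 * 1000
= 64.4 mW/m^2

64.4


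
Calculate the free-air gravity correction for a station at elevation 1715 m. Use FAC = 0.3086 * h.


FAC = 0.3086 * h
= 0.3086 * 1715
= 529.249 mGal

529.249


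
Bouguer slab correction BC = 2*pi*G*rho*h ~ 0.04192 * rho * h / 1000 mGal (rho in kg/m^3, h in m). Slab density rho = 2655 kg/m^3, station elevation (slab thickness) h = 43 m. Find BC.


BC = 0.04192 * rho * h / 1000
= 0.04192 * 2655 * 43 / 1000
= 4.7858 mGal

4.7858


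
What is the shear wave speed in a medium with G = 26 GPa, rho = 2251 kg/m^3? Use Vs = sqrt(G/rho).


Convert G to Pa: G = 26e9 Pa
Compute G/rho = 26e9 / 2251 = 11550422.0347
Vs = sqrt(11550422.0347) = 3398.59 m/s

3398.59


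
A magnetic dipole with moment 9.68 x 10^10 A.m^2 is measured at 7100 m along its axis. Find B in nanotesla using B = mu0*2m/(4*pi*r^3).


m = 9.68 x 10^10 = 96800000000 A.m^2
2m = 193600000000 A.m^2
r^3 = 7100^3 = 357911000000
B = (4pi*10^-7) * 193600000000 / (4*pi * 357911000000) * 1e9
= 243284.935094 / 4497642272955.91 * 1e9
= 54.0917 nT

54.0917


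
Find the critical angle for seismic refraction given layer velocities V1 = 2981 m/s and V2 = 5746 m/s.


V1/V2 = 2981/5746 = 0.518796
theta_c = arcsin(0.518796) = 31.2515 degrees

31.2515


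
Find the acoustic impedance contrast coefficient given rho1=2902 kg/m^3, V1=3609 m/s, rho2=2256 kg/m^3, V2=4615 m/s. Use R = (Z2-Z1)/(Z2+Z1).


Z1 = 2902 * 3609 = 10473318
Z2 = 2256 * 4615 = 10411440
R = (10411440 - 10473318) / (10411440 + 10473318) = -61878 / 20884758 = -0.003

-0.003


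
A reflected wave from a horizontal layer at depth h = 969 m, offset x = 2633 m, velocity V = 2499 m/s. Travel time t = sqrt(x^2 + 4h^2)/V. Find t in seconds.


x^2 + 4h^2 = 2633^2 + 4*969^2 = 6932689 + 3755844 = 10688533
sqrt(10688533) = 3269.3322
t = 3269.3322 / 2499 = 1.3083 s

1.3083


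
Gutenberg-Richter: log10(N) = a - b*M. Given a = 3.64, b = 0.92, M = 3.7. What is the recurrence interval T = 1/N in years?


log10(N) = 3.64 - 0.92*3.7 = 0.236
N = 10^0.236 = 1.721869
T = 1/N = 1/1.721869 = 0.5808 years

0.5808


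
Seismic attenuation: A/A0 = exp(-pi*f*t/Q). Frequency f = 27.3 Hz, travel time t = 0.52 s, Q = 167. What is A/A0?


pi*f*t/Q = pi*27.3*0.52/167 = 0.267054
A/A0 = exp(-0.267054) = 0.765632

0.765632


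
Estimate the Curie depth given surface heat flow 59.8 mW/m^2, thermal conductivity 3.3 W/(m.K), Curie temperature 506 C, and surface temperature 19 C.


T_Curie - T_surf = 506 - 19 = 487 C
Convert q to W/m^2: 59.8 mW/m^2 = 0.0598 W/m^2
d = 487 * 3.3 / 0.0598 = 26874.58 m

26874.58


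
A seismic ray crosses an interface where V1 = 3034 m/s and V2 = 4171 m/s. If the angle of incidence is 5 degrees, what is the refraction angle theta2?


sin(theta1) = sin(5 deg) = 0.087156
sin(theta2) = V2/V1 * sin(theta1) = 4171/3034 * 0.087156 = 0.119818
theta2 = arcsin(0.119818) = 6.8816 degrees

6.8816


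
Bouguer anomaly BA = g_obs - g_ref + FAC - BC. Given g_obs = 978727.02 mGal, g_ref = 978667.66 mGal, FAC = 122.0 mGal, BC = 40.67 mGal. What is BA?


BA = g_obs - g_ref + FAC - BC
= 978727.02 - 978667.66 + 122.0 - 40.67
= 140.69 mGal

140.69


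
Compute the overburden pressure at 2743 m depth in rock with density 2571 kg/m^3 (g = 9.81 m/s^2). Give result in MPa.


P = rho * g * z / 1e6
= 2571 * 9.81 * 2743 / 1e6
= 69182601.93 / 1e6
= 69.1826 MPa

69.1826


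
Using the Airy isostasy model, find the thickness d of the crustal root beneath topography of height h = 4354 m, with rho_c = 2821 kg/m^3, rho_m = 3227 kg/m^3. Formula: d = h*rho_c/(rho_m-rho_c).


rho_m - rho_c = 3227 - 2821 = 406
d = 4354 * 2821 / 406
= 12282634 / 406
= 30252.79 m

30252.79


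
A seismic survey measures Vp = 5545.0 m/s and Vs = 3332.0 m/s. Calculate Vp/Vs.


Vp/Vs = 5545.0 / 3332.0
= 1.6642

1.6642


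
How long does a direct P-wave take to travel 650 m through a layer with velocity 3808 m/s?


t = x / V
= 650 / 3808
= 0.1707 s

0.1707


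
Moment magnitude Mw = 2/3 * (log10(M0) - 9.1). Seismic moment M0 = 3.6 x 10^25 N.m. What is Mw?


log10(M0) = log10(3.6 x 10^25) = 25.5563
Mw = 2/3 * (25.5563 - 9.1)
= 2/3 * 16.4563
= 10.97

10.97


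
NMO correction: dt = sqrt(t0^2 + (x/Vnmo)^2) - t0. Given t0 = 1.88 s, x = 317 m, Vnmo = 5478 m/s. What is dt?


x/Vnmo = 317/5478 = 0.057868
(x/Vnmo)^2 = 0.003349
t0^2 = 3.5344
sqrt(3.5344 + 0.003349) = 1.88089
dt = 1.88089 - 1.88 = 0.00089

8.900000e-04


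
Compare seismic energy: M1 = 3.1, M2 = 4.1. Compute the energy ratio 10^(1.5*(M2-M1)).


M2 - M1 = 4.1 - 3.1 = 1.0
1.5 * 1.0 = 1.5
ratio = 10^1.5 = 31.62

31.62


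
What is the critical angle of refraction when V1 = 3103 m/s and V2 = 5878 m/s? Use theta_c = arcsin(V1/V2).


V1/V2 = 3103/5878 = 0.527901
theta_c = arcsin(0.527901) = 31.8637 degrees

31.8637


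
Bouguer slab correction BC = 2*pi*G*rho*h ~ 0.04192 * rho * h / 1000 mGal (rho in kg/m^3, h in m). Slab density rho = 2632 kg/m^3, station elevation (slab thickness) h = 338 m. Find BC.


BC = 0.04192 * rho * h / 1000
= 0.04192 * 2632 * 338 / 1000
= 37.2927 mGal

37.2927


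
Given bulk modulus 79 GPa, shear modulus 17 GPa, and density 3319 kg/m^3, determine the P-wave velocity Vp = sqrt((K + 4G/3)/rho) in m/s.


First compute the effective modulus:
K + 4G/3 = 79e9 + 4*17e9/3 = 101666666666.67 Pa
Then divide by density:
101666666666.67 / 3319 = 30631716.3804 Pa/(kg/m^3)
Take the square root:
Vp = sqrt(30631716.3804) = 5534.59 m/s

5534.59


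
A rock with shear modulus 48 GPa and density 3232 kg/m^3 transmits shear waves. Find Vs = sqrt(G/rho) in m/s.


Convert G to Pa: G = 48e9 Pa
Compute G/rho = 48e9 / 3232 = 14851485.1485
Vs = sqrt(14851485.1485) = 3853.76 m/s

3853.76


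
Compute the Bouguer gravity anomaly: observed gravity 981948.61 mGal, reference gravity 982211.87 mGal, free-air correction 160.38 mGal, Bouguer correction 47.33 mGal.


BA = g_obs - g_ref + FAC - BC
= 981948.61 - 982211.87 + 160.38 - 47.33
= -150.21 mGal

-150.21


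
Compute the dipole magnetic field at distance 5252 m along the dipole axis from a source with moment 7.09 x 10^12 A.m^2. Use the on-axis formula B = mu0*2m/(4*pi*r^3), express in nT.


m = 7.09 x 10^12 = 7090000000000 A.m^2
2m = 14180000000000 A.m^2
r^3 = 5252^3 = 144868563008
B = (4pi*10^-7) * 14180000000000 / (4*pi * 144868563008) * 1e9
= 17819113.531161 / 1820472053128.17 * 1e9
= 9788.183 nT

9788.183


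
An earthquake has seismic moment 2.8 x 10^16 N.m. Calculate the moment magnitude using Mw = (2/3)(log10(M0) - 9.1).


log10(M0) = log10(2.8 x 10^16) = 16.4472
Mw = 2/3 * (16.4472 - 9.1)
= 2/3 * 7.3472
= 4.9

4.9


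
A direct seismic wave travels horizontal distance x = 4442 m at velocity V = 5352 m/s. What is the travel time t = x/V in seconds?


t = x / V
= 4442 / 5352
= 0.83 s

0.83


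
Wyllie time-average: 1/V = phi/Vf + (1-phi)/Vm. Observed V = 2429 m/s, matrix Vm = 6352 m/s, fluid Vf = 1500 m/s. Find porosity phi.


1/V - 1/Vm = 1/2429 - 1/6352 = 0.00025426
1/Vf - 1/Vm = 1/1500 - 1/6352 = 0.00050924
phi = 0.00025426 / 0.00050924 = 0.4993

0.4993


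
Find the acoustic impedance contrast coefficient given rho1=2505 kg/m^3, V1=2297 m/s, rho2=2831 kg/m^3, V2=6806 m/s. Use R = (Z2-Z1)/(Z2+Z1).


Z1 = 2505 * 2297 = 5753985
Z2 = 2831 * 6806 = 19267786
R = (19267786 - 5753985) / (19267786 + 5753985) = 13513801 / 25021771 = 0.5401

0.5401


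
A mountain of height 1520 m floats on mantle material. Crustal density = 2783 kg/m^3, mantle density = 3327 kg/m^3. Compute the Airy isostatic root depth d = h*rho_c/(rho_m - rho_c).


rho_m - rho_c = 3327 - 2783 = 544
d = 1520 * 2783 / 544
= 4230160 / 544
= 7776.03 m

7776.03


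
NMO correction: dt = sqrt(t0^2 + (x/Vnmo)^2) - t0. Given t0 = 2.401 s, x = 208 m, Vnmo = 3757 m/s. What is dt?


x/Vnmo = 208/3757 = 0.055363
(x/Vnmo)^2 = 0.003065
t0^2 = 5.764801
sqrt(5.764801 + 0.003065) = 2.401638
dt = 2.401638 - 2.401 = 0.000638

6.380000e-04


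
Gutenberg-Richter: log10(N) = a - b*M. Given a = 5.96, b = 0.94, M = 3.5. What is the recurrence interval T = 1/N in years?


log10(N) = 5.96 - 0.94*3.5 = 2.67
N = 10^2.67 = 467.735141
T = 1/N = 1/467.735141 = 0.0021 years

0.0021


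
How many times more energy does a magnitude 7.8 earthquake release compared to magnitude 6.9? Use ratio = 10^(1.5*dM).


M2 - M1 = 7.8 - 6.9 = 0.9
1.5 * 0.9 = 1.35
ratio = 10^1.35 = 22.39

22.39


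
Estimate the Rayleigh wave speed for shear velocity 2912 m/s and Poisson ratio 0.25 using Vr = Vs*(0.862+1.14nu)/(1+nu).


Numerator factor = 0.862 + 1.14*0.25 = 1.147
Denominator = 1 + 0.25 = 1.25
Vr = 2912 * 1.147 / 1.25 = 2672.05 m/s

2672.05


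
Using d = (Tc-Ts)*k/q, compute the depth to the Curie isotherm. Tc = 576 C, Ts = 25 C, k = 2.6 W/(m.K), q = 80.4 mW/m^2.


T_Curie - T_surf = 576 - 25 = 551 C
Convert q to W/m^2: 80.4 mW/m^2 = 0.0804 W/m^2
d = 551 * 2.6 / 0.0804 = 17818.41 m

17818.41


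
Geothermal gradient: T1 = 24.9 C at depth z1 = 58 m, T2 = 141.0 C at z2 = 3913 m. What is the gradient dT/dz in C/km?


dT = 141.0 - 24.9 = 116.1 C
dz = 3913 - 58 = 3855 m
gradient = dT/dz * 1000 = 116.1/3855 * 1000 = 30.1167 C/km

30.1167


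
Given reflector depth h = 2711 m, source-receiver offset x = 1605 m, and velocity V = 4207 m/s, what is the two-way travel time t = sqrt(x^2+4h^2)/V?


x^2 + 4h^2 = 1605^2 + 4*2711^2 = 2576025 + 29398084 = 31974109
sqrt(31974109) = 5654.5653
t = 5654.5653 / 4207 = 1.3441 s

1.3441


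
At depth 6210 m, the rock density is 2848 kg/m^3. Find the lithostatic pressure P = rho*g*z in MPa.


P = rho * g * z / 1e6
= 2848 * 9.81 * 6210 / 1e6
= 173500444.8 / 1e6
= 173.5004 MPa

173.5004


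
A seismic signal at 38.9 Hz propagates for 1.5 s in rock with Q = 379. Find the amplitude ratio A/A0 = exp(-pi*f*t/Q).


pi*f*t/Q = pi*38.9*1.5/379 = 0.483673
A/A0 = exp(-0.483673) = 0.616515

0.616515


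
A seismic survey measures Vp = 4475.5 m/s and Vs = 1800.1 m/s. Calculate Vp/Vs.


Vp/Vs = 4475.5 / 1800.1
= 2.4863

2.4863


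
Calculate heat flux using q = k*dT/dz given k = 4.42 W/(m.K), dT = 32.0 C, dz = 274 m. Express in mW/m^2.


q = k * dT / dz * 1000
= 4.42 * 32.0 / 274 * 1000
= 0.516204 * 1000
= 516.2044 mW/m^2

516.2044


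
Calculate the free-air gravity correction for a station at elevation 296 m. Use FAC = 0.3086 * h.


FAC = 0.3086 * h
= 0.3086 * 296
= 91.3456 mGal

91.3456


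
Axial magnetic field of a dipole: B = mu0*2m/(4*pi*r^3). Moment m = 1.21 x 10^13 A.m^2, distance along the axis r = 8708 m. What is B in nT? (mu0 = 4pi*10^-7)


m = 1.21 x 10^13 = 12100000000000 A.m^2
2m = 24200000000000 A.m^2
r^3 = 8708^3 = 660321230912
B = (4pi*10^-7) * 24200000000000 / (4*pi * 660321230912) * 1e9
= 30410616.886749 / 8297841312170.03 * 1e9
= 3664.8829 nT

3664.8829


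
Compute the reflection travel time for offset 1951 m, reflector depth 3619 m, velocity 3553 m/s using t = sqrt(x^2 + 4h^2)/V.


x^2 + 4h^2 = 1951^2 + 4*3619^2 = 3806401 + 52388644 = 56195045
sqrt(56195045) = 7496.3354
t = 7496.3354 / 3553 = 2.1099 s

2.1099


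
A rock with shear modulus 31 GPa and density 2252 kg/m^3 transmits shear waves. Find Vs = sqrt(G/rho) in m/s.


Convert G to Pa: G = 31e9 Pa
Compute G/rho = 31e9 / 2252 = 13765541.7407
Vs = sqrt(13765541.7407) = 3710.19 m/s

3710.19


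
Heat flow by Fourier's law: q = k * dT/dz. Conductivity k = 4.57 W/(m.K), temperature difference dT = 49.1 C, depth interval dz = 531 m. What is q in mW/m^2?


q = k * dT / dz * 1000
= 4.57 * 49.1 / 531 * 1000
= 0.422574 * 1000
= 422.5744 mW/m^2

422.5744


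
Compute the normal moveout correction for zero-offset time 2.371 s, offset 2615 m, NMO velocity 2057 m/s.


x/Vnmo = 2615/2057 = 1.271269
(x/Vnmo)^2 = 1.616124
t0^2 = 5.621641
sqrt(5.621641 + 1.616124) = 2.69031
dt = 2.69031 - 2.371 = 0.31931

0.31931


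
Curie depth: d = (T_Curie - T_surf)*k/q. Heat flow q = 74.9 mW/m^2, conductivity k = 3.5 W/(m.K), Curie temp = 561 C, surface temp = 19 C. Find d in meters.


T_Curie - T_surf = 561 - 19 = 542 C
Convert q to W/m^2: 74.9 mW/m^2 = 0.0749 W/m^2
d = 542 * 3.5 / 0.0749 = 25327.1 m

25327.1


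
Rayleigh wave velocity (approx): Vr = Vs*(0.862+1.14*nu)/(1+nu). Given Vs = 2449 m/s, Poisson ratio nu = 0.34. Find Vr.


Numerator factor = 0.862 + 1.14*0.34 = 1.2496
Denominator = 1 + 0.34 = 1.34
Vr = 2449 * 1.2496 / 1.34 = 2283.78 m/s

2283.78


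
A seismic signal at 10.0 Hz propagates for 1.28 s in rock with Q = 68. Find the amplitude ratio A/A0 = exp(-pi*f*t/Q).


pi*f*t/Q = pi*10.0*1.28/68 = 0.591359
A/A0 = exp(-0.591359) = 0.553575

0.553575


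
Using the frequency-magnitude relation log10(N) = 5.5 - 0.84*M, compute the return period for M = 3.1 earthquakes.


log10(N) = 5.5 - 0.84*3.1 = 2.896
N = 10^2.896 = 787.04579
T = 1/N = 1/787.04579 = 0.0013 years

0.0013


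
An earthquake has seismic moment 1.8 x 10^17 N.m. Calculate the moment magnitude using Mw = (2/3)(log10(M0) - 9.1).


log10(M0) = log10(1.8 x 10^17) = 17.2553
Mw = 2/3 * (17.2553 - 9.1)
= 2/3 * 8.1553
= 5.44

5.44


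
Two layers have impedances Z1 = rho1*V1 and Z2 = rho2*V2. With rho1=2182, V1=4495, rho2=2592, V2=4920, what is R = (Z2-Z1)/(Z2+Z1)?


Z1 = 2182 * 4495 = 9808090
Z2 = 2592 * 4920 = 12752640
R = (12752640 - 9808090) / (12752640 + 9808090) = 2944550 / 22560730 = 0.1305

0.1305


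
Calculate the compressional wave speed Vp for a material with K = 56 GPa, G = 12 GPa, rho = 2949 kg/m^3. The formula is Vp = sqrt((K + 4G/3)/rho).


First compute the effective modulus:
K + 4G/3 = 56e9 + 4*12e9/3 = 72000000000.0 Pa
Then divide by density:
72000000000.0 / 2949 = 24415055.9512 Pa/(kg/m^3)
Take the square root:
Vp = sqrt(24415055.9512) = 4941.16 m/s

4941.16


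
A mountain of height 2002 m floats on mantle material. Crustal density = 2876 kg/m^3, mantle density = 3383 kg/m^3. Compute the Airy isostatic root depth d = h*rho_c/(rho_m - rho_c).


rho_m - rho_c = 3383 - 2876 = 507
d = 2002 * 2876 / 507
= 5757752 / 507
= 11356.51 m

11356.51


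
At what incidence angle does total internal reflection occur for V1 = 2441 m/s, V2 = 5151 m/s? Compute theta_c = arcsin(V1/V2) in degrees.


V1/V2 = 2441/5151 = 0.473889
theta_c = arcsin(0.473889) = 28.287 degrees

28.287


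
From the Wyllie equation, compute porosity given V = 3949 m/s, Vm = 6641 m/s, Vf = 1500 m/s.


1/V - 1/Vm = 1/3949 - 1/6641 = 0.00010265
1/Vf - 1/Vm = 1/1500 - 1/6641 = 0.00051609
phi = 0.00010265 / 0.00051609 = 0.1989

0.1989


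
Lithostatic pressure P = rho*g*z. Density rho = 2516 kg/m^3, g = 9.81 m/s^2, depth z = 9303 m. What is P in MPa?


P = rho * g * z / 1e6
= 2516 * 9.81 * 9303 / 1e6
= 229616273.88 / 1e6
= 229.6163 MPa

229.6163


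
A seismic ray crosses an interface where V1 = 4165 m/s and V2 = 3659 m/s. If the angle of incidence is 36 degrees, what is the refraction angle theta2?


sin(theta1) = sin(36 deg) = 0.587785
sin(theta2) = V2/V1 * sin(theta1) = 3659/4165 * 0.587785 = 0.516376
theta2 = arcsin(0.516376) = 31.0895 degrees

31.0895


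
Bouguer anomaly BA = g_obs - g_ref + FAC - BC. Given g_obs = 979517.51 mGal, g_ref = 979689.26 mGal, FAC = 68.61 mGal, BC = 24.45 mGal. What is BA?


BA = g_obs - g_ref + FAC - BC
= 979517.51 - 979689.26 + 68.61 - 24.45
= -127.59 mGal

-127.59


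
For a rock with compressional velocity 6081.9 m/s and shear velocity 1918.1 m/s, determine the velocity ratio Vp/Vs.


Vp/Vs = 6081.9 / 1918.1
= 3.1708

3.1708


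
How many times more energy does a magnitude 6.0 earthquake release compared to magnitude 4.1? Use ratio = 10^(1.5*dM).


M2 - M1 = 6.0 - 4.1 = 1.9
1.5 * 1.9 = 2.85
ratio = 10^2.85 = 707.95

707.95


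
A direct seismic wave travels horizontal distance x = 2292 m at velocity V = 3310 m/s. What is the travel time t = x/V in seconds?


t = x / V
= 2292 / 3310
= 0.6924 s

0.6924


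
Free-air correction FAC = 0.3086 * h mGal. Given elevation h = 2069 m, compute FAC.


FAC = 0.3086 * h
= 0.3086 * 2069
= 638.4934 mGal

638.4934


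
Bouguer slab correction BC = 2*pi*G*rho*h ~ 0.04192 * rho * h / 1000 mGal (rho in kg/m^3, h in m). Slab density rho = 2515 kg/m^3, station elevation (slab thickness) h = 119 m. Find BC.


BC = 0.04192 * rho * h / 1000
= 0.04192 * 2515 * 119 / 1000
= 12.546 mGal

12.546


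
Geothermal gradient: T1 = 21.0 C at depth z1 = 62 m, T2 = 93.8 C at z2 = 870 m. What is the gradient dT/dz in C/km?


dT = 93.8 - 21.0 = 72.8 C
dz = 870 - 62 = 808 m
gradient = dT/dz * 1000 = 72.8/808 * 1000 = 90.099 C/km

90.099


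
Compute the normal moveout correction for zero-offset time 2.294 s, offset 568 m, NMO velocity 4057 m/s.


x/Vnmo = 568/4057 = 0.140005
(x/Vnmo)^2 = 0.019601
t0^2 = 5.262436
sqrt(5.262436 + 0.019601) = 2.298268
dt = 2.298268 - 2.294 = 0.004268

0.004268


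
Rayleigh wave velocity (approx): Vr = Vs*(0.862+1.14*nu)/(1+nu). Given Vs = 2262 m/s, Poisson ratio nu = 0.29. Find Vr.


Numerator factor = 0.862 + 1.14*0.29 = 1.1926
Denominator = 1 + 0.29 = 1.29
Vr = 2262 * 1.1926 / 1.29 = 2091.21 m/s

2091.21


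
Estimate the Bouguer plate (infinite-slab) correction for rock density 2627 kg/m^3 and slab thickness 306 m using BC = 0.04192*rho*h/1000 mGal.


BC = 0.04192 * rho * h / 1000
= 0.04192 * 2627 * 306 / 1000
= 33.6979 mGal

33.6979


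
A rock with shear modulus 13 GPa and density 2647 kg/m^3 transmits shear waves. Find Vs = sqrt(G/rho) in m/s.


Convert G to Pa: G = 13e9 Pa
Compute G/rho = 13e9 / 2647 = 4911220.2493
Vs = sqrt(4911220.2493) = 2216.13 m/s

2216.13


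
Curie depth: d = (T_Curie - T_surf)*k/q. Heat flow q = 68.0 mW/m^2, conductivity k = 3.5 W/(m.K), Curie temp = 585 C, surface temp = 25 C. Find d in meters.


T_Curie - T_surf = 585 - 25 = 560 C
Convert q to W/m^2: 68.0 mW/m^2 = 0.068 W/m^2
d = 560 * 3.5 / 0.068 = 28823.53 m

28823.53


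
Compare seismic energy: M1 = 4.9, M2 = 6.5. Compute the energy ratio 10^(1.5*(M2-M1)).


M2 - M1 = 6.5 - 4.9 = 1.6
1.5 * 1.6 = 2.4
ratio = 10^2.4 = 251.19

251.19


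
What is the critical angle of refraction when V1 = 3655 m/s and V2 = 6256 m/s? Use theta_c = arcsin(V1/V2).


V1/V2 = 3655/6256 = 0.584239
theta_c = arcsin(0.584239) = 35.7493 degrees

35.7493
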